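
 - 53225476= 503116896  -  556342372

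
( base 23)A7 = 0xed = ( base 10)237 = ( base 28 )8d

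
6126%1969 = 219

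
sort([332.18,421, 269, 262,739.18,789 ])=[ 262,269,332.18,421,739.18,789]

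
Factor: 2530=2^1*5^1*11^1*23^1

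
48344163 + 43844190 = 92188353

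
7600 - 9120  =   - 1520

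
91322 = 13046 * 7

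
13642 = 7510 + 6132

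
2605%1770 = 835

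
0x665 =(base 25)2fc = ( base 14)84D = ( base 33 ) 1gk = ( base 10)1637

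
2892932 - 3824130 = - 931198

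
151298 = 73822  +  77476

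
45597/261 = 174 + 61/87 = 174.70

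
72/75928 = 9/9491 = 0.00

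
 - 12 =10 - 22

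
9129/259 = 9129/259 = 35.25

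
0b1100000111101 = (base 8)14075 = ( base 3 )22111211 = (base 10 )6205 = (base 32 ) 61T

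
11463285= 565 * 20289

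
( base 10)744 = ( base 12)520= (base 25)14J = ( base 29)pj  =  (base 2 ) 1011101000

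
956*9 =8604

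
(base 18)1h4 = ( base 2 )1001111010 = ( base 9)774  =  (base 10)634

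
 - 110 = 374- 484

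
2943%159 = 81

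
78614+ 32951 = 111565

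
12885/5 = 2577= 2577.00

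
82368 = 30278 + 52090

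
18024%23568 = 18024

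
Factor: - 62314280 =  - 2^3* 5^1*  7^2*31793^1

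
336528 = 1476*228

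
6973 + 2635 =9608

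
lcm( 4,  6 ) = 12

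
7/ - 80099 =-1 + 80092/80099 = - 0.00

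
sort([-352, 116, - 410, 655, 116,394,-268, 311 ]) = [ - 410,-352,- 268,116, 116, 311, 394, 655]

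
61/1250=61/1250=   0.05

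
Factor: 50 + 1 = 3^1*17^1 = 51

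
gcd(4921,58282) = 7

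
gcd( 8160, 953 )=1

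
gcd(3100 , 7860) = 20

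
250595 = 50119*5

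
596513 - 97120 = 499393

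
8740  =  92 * 95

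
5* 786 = 3930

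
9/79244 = 9/79244= 0.00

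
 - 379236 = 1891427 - 2270663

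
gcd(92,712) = 4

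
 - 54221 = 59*( - 919)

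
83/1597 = 83/1597 = 0.05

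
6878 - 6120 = 758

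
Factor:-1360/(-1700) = 2^2*5^(-1)  =  4/5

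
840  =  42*20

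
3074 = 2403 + 671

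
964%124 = 96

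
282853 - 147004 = 135849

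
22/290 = 11/145 = 0.08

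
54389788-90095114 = - 35705326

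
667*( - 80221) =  - 53507407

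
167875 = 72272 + 95603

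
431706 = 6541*66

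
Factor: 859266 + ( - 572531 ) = 5^1*57347^1 = 286735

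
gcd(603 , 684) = 9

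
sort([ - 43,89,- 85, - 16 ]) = [ - 85, - 43,  -  16, 89 ] 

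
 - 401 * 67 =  - 26867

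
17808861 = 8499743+9309118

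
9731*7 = 68117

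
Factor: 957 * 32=30624 = 2^5* 3^1*11^1*29^1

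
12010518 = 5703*2106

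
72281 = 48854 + 23427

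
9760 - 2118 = 7642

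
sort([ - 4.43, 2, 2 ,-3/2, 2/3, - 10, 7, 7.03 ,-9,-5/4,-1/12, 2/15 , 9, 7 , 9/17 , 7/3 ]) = [ - 10, - 9, -4.43, - 3/2 ,-5/4,-1/12,2/15,9/17,2/3, 2,2, 7/3, 7, 7, 7.03, 9] 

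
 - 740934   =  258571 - 999505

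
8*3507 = 28056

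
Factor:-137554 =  - 2^1*68777^1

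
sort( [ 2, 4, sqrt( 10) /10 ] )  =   [ sqrt(10 ) /10, 2, 4 ]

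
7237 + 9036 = 16273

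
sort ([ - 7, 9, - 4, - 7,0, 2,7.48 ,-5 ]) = [- 7 , - 7,-5, - 4, 0,2, 7.48,9 ]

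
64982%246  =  38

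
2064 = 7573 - 5509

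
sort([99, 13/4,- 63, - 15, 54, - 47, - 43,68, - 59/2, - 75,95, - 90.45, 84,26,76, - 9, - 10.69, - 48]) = [ - 90.45, - 75, - 63, - 48, -47, - 43,-59/2 , - 15,-10.69, - 9,13/4,  26,54,68,76,84,95, 99 ] 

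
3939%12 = 3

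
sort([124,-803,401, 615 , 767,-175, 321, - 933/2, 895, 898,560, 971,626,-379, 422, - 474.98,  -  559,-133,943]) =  [-803, - 559, - 474.98, - 933/2, - 379, - 175, - 133,124,321,  401, 422,560,  615,626,767,895,898,943 , 971] 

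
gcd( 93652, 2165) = 1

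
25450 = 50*509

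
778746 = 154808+623938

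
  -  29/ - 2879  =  29/2879=0.01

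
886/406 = 2  +  37/203 = 2.18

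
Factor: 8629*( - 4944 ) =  - 42661776 = - 2^4*3^1*103^1*8629^1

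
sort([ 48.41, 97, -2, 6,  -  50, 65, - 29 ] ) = [ - 50, - 29, - 2, 6, 48.41 , 65, 97]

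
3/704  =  3/704=0.00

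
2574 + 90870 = 93444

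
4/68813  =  4/68813 = 0.00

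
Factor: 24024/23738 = 2^2 * 3^1 * 7^1*83^( - 1 ) = 84/83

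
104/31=104/31 = 3.35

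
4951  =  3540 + 1411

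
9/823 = 9/823  =  0.01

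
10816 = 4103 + 6713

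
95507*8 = 764056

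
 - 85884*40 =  - 3435360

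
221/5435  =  221/5435 = 0.04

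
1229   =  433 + 796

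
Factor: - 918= - 2^1 * 3^3*17^1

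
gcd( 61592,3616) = 8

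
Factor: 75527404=2^2*757^1*24943^1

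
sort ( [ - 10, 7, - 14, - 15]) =[ - 15, - 14, - 10, 7]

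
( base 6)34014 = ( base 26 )714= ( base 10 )4762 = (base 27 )6ea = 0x129A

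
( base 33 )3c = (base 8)157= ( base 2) 1101111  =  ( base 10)111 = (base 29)3o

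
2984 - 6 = 2978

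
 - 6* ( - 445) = 2670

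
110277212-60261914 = 50015298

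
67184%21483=2735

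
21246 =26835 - 5589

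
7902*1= 7902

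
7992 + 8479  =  16471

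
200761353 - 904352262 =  - 703590909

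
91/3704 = 91/3704 = 0.02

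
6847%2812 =1223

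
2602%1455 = 1147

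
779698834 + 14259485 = 793958319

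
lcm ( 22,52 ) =572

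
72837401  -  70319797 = 2517604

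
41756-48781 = - 7025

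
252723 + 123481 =376204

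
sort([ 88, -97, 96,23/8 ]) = [ - 97, 23/8, 88,96]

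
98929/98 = 98929/98 = 1009.48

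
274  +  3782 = 4056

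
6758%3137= 484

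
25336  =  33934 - 8598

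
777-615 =162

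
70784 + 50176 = 120960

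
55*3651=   200805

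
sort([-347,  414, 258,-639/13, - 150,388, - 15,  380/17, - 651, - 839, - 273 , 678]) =[-839, - 651 , -347, - 273,- 150, - 639/13, - 15,380/17, 258 , 388, 414, 678]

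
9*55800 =502200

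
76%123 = 76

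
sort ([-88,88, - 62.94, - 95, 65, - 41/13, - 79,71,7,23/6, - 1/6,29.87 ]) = [ - 95, - 88, - 79, - 62.94, - 41/13, - 1/6, 23/6,7,29.87, 65 , 71,88]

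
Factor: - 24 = -2^3*3^1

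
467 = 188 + 279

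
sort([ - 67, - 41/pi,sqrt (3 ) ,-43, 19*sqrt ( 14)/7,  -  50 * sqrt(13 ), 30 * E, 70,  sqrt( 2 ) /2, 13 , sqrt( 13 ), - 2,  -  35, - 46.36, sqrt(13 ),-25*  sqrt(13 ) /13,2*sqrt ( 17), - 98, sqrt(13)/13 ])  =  [ - 50*sqrt(13) , - 98,  -  67,  -  46.36, - 43,-35,  -  41/pi, - 25*sqrt ( 13)/13, - 2,  sqrt( 13)/13, sqrt (2 ) /2,sqrt( 3 ),sqrt ( 13), sqrt(13 ),2 * sqrt (17 ),19 * sqrt( 14) /7,13, 70, 30 * E] 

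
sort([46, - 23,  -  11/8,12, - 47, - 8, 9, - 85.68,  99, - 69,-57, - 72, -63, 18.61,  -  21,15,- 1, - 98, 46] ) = [ - 98,  -  85.68,-72 , - 69,  -  63,  -  57, - 47,- 23, - 21, - 8,  -  11/8, -1,9, 12, 15,18.61, 46, 46 , 99 ]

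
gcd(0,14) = 14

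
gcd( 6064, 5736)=8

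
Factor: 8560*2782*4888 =116402440960 =2^8 *5^1* 13^2*47^1*107^2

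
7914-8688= - 774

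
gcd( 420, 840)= 420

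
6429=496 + 5933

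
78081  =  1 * 78081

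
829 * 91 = 75439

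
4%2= 0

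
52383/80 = 654  +  63/80 = 654.79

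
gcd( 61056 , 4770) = 954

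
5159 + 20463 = 25622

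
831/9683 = 831/9683 = 0.09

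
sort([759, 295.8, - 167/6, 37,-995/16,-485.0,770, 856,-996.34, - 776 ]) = [ - 996.34,-776, - 485.0, - 995/16,-167/6  ,  37, 295.8, 759,  770,856 ]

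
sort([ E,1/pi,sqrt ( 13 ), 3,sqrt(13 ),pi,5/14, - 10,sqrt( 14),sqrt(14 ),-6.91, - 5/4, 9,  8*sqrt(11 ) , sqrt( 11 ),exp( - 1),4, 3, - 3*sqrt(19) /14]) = [ - 10,-6.91, - 5/4,-3*sqrt(19)/14 , 1/pi, 5/14,exp( - 1 ) , E,3,3 , pi, sqrt (11),sqrt(13),sqrt(13 ), sqrt( 14),sqrt(14 ),4,9, 8*sqrt(11)]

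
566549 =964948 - 398399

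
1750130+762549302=764299432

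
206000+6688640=6894640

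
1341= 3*447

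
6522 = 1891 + 4631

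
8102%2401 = 899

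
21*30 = 630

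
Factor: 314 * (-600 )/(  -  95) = 37680/19 = 2^4 * 3^1*5^1*19^(  -  1)*157^1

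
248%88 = 72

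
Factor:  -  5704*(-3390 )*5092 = 98461763520 = 2^6*3^1*5^1*19^1*23^1*31^1*67^1 * 113^1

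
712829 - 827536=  - 114707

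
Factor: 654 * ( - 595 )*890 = -2^2*3^1*5^2* 7^1*17^1*89^1*109^1=-346325700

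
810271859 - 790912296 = 19359563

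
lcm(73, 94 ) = 6862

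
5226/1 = 5226 =5226.00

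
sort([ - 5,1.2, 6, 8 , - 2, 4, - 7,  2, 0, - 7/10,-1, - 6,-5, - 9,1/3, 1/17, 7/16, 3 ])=[ - 9, -7,  -  6, - 5,-5,-2,- 1, - 7/10,0, 1/17,1/3, 7/16, 1.2, 2, 3 , 4,6, 8] 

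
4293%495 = 333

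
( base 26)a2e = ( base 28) 8JM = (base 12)3b4a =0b1101010101010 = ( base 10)6826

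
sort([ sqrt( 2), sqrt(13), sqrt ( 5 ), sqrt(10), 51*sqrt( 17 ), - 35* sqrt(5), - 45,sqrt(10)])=[-35 * sqrt( 5) ,  -  45, sqrt( 2), sqrt( 5 ),  sqrt(10 ),sqrt( 10) , sqrt( 13 ),  51*sqrt( 17) ] 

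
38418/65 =591+3/65 =591.05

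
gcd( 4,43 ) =1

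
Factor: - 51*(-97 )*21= 103887 = 3^2 * 7^1*17^1 *97^1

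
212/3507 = 212/3507 =0.06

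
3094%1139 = 816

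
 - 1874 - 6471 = - 8345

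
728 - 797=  - 69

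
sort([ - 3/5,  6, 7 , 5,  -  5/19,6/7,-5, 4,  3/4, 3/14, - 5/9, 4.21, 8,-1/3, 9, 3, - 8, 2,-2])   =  [ - 8, - 5 ,  -  2,  -  3/5, - 5/9,- 1/3, - 5/19, 3/14, 3/4,6/7, 2,  3,4 , 4.21, 5,6, 7, 8,9] 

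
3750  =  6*625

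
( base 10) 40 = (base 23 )1H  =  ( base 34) 16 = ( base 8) 50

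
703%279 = 145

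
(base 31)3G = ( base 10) 109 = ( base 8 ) 155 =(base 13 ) 85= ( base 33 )3a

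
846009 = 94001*9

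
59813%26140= 7533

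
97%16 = 1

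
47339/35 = 47339/35= 1352.54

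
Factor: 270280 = 2^3*5^1*29^1 * 233^1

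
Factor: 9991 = 97^1  *103^1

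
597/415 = 597/415 = 1.44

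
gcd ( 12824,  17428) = 4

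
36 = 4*9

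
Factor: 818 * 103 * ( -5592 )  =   - 2^4 * 3^1*103^1 * 233^1 * 409^1 = -471148368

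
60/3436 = 15/859 = 0.02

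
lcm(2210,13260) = 13260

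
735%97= 56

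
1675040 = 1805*928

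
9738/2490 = 1623/415 = 3.91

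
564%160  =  84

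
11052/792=307/22 = 13.95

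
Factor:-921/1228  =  -3/4 = - 2^( - 2 )*3^1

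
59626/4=14906 + 1/2 = 14906.50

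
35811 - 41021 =  -  5210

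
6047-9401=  - 3354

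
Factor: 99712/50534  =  49856/25267 = 2^6 * 11^( - 1 )*19^1*41^1*2297^( - 1 )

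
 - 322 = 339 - 661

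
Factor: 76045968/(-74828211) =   -  25348656/24942737 =- 2^4*3^1*528097^1*24942737^(-1 )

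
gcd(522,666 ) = 18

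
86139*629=54181431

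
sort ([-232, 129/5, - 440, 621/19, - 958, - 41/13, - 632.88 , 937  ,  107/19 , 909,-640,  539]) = [ - 958, - 640, - 632.88, - 440, - 232 , - 41/13,107/19,129/5,621/19, 539, 909,937] 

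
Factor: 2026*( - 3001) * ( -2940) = 2^3*3^1*5^1*7^2*1013^1*3001^1  =  17875276440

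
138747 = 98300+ 40447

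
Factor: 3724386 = 2^1*3^1*620731^1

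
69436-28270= 41166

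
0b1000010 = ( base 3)2110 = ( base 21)33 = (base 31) 24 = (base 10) 66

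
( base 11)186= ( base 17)cb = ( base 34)6b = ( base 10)215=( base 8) 327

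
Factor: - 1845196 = -2^2*461299^1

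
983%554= 429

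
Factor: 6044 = 2^2*1511^1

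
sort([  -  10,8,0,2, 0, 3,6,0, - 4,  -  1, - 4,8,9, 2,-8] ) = [-10,-8,-4,-4, - 1,0 , 0, 0,2 , 2,3,6,8, 8,9 ]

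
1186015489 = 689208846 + 496806643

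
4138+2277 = 6415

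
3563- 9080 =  - 5517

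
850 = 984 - 134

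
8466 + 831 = 9297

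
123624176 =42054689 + 81569487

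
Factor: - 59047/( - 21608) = 2^( - 3 )*37^( - 1) * 73^( - 1 )*137^1*431^1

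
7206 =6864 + 342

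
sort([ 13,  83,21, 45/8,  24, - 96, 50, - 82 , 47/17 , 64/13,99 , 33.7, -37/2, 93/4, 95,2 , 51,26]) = [ - 96, - 82,-37/2,  2,47/17, 64/13,45/8, 13, 21,93/4,  24, 26, 33.7,50,51, 83,95,99 ]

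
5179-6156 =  - 977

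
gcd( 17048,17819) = 1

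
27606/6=4601 = 4601.00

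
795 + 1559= 2354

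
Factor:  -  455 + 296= - 3^1 * 53^1 = - 159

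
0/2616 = 0 = 0.00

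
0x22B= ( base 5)4210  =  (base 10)555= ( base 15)270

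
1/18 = 1/18 = 0.06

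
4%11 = 4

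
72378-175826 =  - 103448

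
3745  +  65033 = 68778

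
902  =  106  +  796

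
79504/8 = 9938= 9938.00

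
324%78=12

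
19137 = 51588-32451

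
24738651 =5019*4929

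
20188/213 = 94 + 166/213 = 94.78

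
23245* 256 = 5950720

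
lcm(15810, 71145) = 142290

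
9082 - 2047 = 7035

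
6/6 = 1 = 1.00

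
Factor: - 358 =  - 2^1*179^1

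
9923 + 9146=19069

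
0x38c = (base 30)108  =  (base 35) PX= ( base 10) 908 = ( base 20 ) 258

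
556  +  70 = 626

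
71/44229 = 71/44229 = 0.00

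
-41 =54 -95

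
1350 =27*50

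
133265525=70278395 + 62987130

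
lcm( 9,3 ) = 9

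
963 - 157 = 806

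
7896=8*987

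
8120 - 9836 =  - 1716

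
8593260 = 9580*897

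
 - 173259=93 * ( - 1863)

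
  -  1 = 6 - 7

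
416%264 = 152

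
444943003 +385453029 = 830396032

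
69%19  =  12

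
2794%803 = 385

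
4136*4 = 16544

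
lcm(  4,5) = 20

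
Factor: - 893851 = - 7^1*149^1* 857^1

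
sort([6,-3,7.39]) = [-3,  6 , 7.39]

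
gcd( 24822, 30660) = 42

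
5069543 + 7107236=12176779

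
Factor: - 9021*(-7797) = 3^2*23^1*31^1*97^1  *  113^1   =  70336737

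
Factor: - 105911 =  - 13^1*8147^1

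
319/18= 17  +  13/18=   17.72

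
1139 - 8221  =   - 7082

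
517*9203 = 4757951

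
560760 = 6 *93460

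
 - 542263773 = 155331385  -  697595158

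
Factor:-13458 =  - 2^1*3^1*2243^1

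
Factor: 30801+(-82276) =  - 5^2*29^1*71^1= -51475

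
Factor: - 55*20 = - 2^2*5^2 * 11^1=- 1100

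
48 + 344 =392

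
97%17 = 12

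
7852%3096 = 1660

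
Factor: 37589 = 37589^1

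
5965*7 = 41755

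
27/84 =9/28 = 0.32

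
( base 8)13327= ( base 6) 43023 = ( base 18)100F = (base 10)5847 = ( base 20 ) EC7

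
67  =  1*67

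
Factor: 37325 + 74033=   2^1*13^1*4283^1 =111358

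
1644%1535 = 109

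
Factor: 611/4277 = 7^( - 1 ) = 1/7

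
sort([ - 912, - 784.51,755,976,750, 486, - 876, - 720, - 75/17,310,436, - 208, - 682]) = [ -912, - 876 , - 784.51, - 720, - 682, - 208,  -  75/17, 310,436, 486, 750,755,  976 ] 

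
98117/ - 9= - 10902+1/9 = - 10901.89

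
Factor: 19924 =2^2 * 17^1*293^1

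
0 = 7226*0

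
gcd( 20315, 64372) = 1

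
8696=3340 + 5356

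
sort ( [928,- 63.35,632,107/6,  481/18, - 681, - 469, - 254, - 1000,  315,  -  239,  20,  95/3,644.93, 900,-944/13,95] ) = [-1000, - 681, - 469, -254, - 239, -944/13, - 63.35,107/6, 20,481/18,  95/3,95,315 , 632,  644.93 , 900,928]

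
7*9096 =63672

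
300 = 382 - 82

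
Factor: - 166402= -2^1*19^1*29^1*151^1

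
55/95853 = 55/95853 = 0.00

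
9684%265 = 144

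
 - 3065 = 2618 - 5683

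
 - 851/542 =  - 851/542 = - 1.57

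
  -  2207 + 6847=4640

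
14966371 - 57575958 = -42609587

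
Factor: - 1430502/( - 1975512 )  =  2^( - 2) * 7^( -1)*11^ ( - 1)*1069^(-1)*238417^1 =238417/329252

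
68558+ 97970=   166528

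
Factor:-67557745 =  - 5^1*17^1 * 37^1*21481^1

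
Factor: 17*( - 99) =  - 3^2*11^1 *17^1 = - 1683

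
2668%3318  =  2668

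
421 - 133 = 288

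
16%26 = 16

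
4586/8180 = 2293/4090 = 0.56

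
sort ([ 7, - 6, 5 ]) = [ - 6,5, 7]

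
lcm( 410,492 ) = 2460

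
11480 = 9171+2309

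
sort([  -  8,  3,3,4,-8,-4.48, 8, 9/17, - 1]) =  [ - 8, - 8, - 4.48,-1 , 9/17,3,3, 4,8]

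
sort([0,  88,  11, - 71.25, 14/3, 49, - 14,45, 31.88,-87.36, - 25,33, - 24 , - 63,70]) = [ - 87.36, - 71.25, -63 , - 25,-24, - 14,0,14/3,11,  31.88,33, 45, 49, 70, 88 ] 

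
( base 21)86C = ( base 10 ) 3666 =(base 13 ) 1890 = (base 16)e52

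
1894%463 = 42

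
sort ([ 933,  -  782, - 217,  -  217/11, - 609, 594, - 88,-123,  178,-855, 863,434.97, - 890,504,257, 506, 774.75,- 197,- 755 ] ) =[ - 890, - 855, - 782, - 755, - 609,- 217, - 197,- 123 ,  -  88, - 217/11,178, 257, 434.97, 504,506, 594,774.75 , 863,933]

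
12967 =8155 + 4812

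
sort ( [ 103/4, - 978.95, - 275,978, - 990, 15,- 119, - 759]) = [  -  990, - 978.95, - 759,  -  275, - 119,15, 103/4,978 ]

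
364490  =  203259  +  161231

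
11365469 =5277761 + 6087708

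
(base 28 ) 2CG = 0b11110000000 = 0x780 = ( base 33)1P6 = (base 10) 1920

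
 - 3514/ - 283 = 3514/283  =  12.42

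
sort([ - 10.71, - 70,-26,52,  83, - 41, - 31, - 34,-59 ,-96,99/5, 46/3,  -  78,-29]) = [ - 96, - 78, - 70, - 59, - 41, - 34,-31,-29,-26, -10.71, 46/3, 99/5, 52, 83 ]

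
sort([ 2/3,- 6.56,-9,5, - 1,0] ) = [  -  9, - 6.56, - 1,0,2/3, 5]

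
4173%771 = 318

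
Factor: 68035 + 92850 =5^1*23^1 *1399^1 = 160885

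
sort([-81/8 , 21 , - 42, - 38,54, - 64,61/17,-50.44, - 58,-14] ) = [ - 64,-58,-50.44, -42, - 38,-14, - 81/8,61/17,21,54] 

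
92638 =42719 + 49919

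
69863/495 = 141 + 68/495 = 141.14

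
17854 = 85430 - 67576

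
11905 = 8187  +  3718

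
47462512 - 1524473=45938039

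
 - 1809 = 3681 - 5490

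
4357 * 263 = 1145891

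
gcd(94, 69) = 1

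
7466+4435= 11901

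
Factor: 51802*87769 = 2^1*11^1*59^1*79^1*101^1*439^1 = 4546609738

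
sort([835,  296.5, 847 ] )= [296.5, 835, 847]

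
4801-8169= - 3368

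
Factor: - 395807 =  - 23^1*17209^1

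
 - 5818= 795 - 6613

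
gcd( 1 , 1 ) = 1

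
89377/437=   204 + 229/437 = 204.52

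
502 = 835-333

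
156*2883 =449748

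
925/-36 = - 26 + 11/36=- 25.69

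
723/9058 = 723/9058 = 0.08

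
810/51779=810/51779 = 0.02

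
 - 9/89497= - 1 + 89488/89497 = - 0.00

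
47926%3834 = 1918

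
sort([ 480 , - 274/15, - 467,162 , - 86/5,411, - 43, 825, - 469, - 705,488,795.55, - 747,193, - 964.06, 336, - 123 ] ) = [ - 964.06, - 747, - 705 ,-469, - 467,-123 , - 43, - 274/15, -86/5,162, 193 , 336, 411, 480,488, 795.55,825]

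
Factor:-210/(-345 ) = 14/23 = 2^1*7^1*23^( - 1 )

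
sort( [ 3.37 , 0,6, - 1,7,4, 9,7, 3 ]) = [-1,0, 3,3.37, 4,6,7,  7,9]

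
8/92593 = 8/92593 = 0.00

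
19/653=19/653 = 0.03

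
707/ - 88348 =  - 1  +  87641/88348 = - 0.01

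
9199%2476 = 1771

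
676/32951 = 676/32951 = 0.02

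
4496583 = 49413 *91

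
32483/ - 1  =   - 32483/1 = -32483.00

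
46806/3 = 15602= 15602.00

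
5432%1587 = 671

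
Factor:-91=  - 7^1*13^1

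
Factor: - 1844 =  - 2^2* 461^1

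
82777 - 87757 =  - 4980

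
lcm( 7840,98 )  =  7840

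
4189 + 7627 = 11816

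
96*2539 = 243744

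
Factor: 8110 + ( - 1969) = 3^1*23^1 *89^1 = 6141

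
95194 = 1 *95194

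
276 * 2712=748512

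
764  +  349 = 1113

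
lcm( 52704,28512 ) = 1739232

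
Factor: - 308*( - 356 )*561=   2^4 * 3^1* 7^1*11^2*17^1 *89^1= 61512528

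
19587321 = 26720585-7133264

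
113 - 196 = - 83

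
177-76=101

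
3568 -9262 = - 5694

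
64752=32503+32249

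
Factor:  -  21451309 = -11^1*109^1*17891^1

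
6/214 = 3/107= 0.03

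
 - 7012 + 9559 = 2547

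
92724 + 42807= 135531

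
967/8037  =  967/8037 =0.12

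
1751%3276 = 1751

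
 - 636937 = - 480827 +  - 156110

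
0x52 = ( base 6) 214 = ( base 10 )82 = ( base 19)46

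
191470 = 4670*41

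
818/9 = 818/9 = 90.89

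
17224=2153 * 8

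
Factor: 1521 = 3^2*13^2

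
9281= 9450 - 169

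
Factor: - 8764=-2^2*7^1*313^1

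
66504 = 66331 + 173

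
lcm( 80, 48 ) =240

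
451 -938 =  - 487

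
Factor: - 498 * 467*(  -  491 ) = 2^1*3^1 * 83^1*467^1*491^1 = 114189906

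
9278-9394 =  - 116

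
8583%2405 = 1368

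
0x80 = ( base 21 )62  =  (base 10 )128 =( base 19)6e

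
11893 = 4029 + 7864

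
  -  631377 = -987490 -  - 356113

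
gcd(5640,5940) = 60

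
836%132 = 44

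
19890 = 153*130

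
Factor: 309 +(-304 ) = 5^1= 5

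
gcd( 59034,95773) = 1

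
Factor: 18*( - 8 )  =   - 2^4*3^2 =- 144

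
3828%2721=1107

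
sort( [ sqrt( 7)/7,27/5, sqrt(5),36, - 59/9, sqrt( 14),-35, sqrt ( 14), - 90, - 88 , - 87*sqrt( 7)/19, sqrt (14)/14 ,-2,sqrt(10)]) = [ - 90 ,-88,-35, -87*sqrt(7)/19, - 59/9, - 2, sqrt( 14)/14, sqrt (7)/7,sqrt( 5), sqrt( 10 ) , sqrt( 14), sqrt(14),  27/5, 36]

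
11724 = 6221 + 5503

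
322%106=4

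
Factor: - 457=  - 457^1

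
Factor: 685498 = 2^1*11^1 *31159^1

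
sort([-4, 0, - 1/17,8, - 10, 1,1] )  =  [ - 10,-4, - 1/17,  0, 1, 1, 8]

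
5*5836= 29180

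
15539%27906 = 15539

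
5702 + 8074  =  13776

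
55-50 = 5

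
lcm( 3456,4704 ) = 169344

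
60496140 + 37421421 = 97917561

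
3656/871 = 3656/871  =  4.20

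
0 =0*(  -  7809 )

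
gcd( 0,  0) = 0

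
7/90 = 7/90 = 0.08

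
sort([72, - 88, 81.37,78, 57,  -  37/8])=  [-88, - 37/8, 57, 72,78, 81.37] 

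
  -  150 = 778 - 928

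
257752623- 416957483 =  - 159204860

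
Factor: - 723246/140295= -241082/46765 = - 2^1*5^(-1)*47^( - 1 )*149^1*199^( - 1 )*809^1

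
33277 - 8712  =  24565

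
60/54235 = 12/10847= 0.00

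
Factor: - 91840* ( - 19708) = 2^8*5^1*7^1*13^1*41^1*379^1 = 1809982720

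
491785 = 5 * 98357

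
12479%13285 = 12479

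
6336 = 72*88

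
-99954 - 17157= - 117111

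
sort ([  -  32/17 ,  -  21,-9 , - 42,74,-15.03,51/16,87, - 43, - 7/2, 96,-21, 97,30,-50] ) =[-50, -43 , - 42,  -  21, - 21, - 15.03, - 9,-7/2,  -  32/17 , 51/16,30 , 74,87, 96,97]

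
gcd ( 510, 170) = 170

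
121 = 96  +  25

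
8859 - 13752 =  - 4893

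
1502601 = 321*4681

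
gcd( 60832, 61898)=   2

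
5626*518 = 2914268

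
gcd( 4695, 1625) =5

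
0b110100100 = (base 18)156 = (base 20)110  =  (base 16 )1A4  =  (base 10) 420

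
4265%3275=990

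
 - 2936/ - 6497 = 2936/6497 = 0.45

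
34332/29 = 34332/29= 1183.86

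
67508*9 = 607572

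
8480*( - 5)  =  -42400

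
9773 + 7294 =17067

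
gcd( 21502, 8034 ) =26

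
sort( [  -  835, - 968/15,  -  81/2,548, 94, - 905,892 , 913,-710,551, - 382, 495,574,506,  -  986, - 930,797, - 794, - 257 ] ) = [  -  986,  -  930, -905,-835 ,-794,  -  710 , - 382,-257, - 968/15, - 81/2, 94,495,506, 548,551,574,797, 892, 913]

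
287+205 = 492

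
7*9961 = 69727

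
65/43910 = 13/8782 = 0.00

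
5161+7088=12249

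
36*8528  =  307008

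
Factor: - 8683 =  - 19^1*457^1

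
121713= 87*1399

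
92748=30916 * 3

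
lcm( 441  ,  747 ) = 36603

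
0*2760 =0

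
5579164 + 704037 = 6283201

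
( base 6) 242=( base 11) 8A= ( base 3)10122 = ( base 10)98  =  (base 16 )62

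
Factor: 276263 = 13^1*79^1*269^1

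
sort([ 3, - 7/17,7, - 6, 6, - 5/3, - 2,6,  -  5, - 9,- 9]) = [  -  9,  -  9, - 6, - 5, - 2,-5/3, - 7/17, 3,6, 6, 7] 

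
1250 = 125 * 10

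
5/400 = 1/80 = 0.01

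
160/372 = 40/93 = 0.43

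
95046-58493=36553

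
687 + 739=1426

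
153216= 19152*8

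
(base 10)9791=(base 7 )40355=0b10011000111111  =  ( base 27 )dbh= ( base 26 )ecf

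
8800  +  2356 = 11156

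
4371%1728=915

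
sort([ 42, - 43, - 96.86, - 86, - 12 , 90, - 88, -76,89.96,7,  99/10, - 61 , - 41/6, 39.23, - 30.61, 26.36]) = [-96.86, - 88 , - 86,-76, - 61 , -43, - 30.61 , - 12,-41/6,7, 99/10, 26.36, 39.23,42, 89.96, 90]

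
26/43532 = 13/21766 = 0.00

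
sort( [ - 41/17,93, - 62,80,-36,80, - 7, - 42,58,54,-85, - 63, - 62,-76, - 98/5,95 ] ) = [-85, - 76, - 63,-62, - 62  ,  -  42,  -  36, - 98/5,-7,-41/17,54,58,80,80, 93,  95]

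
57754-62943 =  - 5189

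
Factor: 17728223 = 17728223^1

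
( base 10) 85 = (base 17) 50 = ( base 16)55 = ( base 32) 2L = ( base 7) 151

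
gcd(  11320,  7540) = 20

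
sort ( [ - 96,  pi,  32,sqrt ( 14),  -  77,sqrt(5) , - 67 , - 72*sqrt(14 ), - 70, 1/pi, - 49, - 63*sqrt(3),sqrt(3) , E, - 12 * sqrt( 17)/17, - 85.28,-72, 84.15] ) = [ - 72*sqrt( 14), - 63*sqrt(3), - 96, - 85.28,-77, - 72, - 70, - 67, - 49, - 12*sqrt(17 ) /17, 1/pi, sqrt(3) , sqrt(5 ), E,pi,sqrt(14),32,84.15] 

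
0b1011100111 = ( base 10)743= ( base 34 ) LT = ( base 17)29c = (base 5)10433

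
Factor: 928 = 2^5*29^1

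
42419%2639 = 195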